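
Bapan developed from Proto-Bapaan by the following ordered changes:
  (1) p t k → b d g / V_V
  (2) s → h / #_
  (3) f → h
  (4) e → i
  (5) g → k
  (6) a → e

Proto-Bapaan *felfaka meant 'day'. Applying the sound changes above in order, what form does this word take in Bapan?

Bapan: *felfaka
  felfaka → felfaga   [intervocalic voicing]
  felfaga (rule 2 does not apply)
  felfaga → helhaga   [unconditioned shift]
  helhaga → hilhaga   [vowel merger]
  hilhaga → hilhaka   [unconditioned shift]
  hilhaka → hilheke   [vowel merger]
  giving Bapan hilheke.

hilheke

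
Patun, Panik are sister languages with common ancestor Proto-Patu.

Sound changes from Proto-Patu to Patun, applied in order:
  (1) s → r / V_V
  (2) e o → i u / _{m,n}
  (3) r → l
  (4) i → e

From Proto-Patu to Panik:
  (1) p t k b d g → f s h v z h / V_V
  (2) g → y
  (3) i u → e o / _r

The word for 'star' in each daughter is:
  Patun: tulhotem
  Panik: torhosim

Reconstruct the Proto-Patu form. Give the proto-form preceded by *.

Position 7: Patun has e, Panik has i. Panik preserves i here (none of its changes turn any other segment into i), so the proto-segment is *i.
Position 2: Patun has u, Panik has o. Taking the neighbouring segments as reconstructed: Patun u can only go back to *u; Panik o could go back to *o or *u — the one source consistent with every daughter is *u.
Position 3: Patun has l, Panik has r. Panik preserves r here (none of its changes turn any other segment into r), so the proto-segment is *r.
Continuing position by position gives *turhotim; check it forward:
Patun: start from *turhotim.
  rule 1: no change — turhotim
  rule 2: no change — turhotim
  rule 3 (unconditioned shift): turhotim → tulhotim
  rule 4 (vowel merger): tulhotim → tulhotem
  ⇒ Patun tulhotem
Panik: *turhotim > turhosim > torhosim  (by intervocalic lenition, pre-rhotic lowering)
Only *turhotim yields all of Patun tulhotem, Panik torhosim.

*turhotim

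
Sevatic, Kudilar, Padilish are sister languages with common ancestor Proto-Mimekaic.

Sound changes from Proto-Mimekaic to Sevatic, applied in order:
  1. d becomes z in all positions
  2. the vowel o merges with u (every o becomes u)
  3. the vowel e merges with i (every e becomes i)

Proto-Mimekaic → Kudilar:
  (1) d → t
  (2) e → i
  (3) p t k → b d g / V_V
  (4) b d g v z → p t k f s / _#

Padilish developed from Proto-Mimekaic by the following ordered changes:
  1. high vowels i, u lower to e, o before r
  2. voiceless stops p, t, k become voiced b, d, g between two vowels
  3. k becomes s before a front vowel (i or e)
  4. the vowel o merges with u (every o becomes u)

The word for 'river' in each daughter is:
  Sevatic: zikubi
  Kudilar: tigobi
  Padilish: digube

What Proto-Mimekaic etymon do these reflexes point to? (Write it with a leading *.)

Position 4: Sevatic has u, Kudilar has o, Padilish has u. Kudilar preserves o here (none of its changes turn any other segment into o), so the proto-segment is *o.
Position 1: Sevatic has z, Kudilar has t, Padilish has d. Taking the neighbouring segments as reconstructed: Sevatic z could go back to *d or *z; Kudilar t could go back to *t or *d; Padilish d can only go back to *d — the one source consistent with every daughter is *d.
Position 3: Sevatic has k, Kudilar has g, Padilish has g. Sevatic preserves k here (none of its changes turn any other segment into k), so the proto-segment is *k.
Verify the candidate proto-form against each daughter:
Sevatic: start from *dikobe.
  rule 1 (unconditioned shift): dikobe → zikobe
  rule 2 (vowel merger): zikobe → zikube
  rule 3 (vowel merger): zikube → zikubi
  ⇒ Sevatic zikubi
Kudilar: *dikobe > tikobe > tikobi > tigobi  (by unconditioned shift, vowel merger, intervocalic voicing)
Padilish: *dikobe > digobe > digube  (by intervocalic voicing, vowel merger)
Only *dikobe yields all of Sevatic zikubi, Kudilar tigobi, Padilish digube.

*dikobe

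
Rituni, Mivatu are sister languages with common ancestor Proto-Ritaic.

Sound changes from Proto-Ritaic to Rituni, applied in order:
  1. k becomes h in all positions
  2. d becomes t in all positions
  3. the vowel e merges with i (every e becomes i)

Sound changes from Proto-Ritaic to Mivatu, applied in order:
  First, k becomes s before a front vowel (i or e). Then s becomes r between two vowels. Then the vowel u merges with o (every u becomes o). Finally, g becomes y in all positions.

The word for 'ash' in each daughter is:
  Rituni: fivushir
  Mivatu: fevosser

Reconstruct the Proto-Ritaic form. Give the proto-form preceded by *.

*fevusker

Position 4: Rituni has u, Mivatu has o. Rituni preserves u here (none of its changes turn any other segment into u), so the proto-segment is *u.
Position 7: Rituni has i, Mivatu has e. Mivatu preserves e here (none of its changes turn any other segment into e), so the proto-segment is *e.
Position 2: Rituni has i, Mivatu has e. Mivatu preserves e here (none of its changes turn any other segment into e), so the proto-segment is *e.
Continuing position by position gives *fevusker; check it forward:
Rituni: *fevusker
  fevusker → fevusher   [unconditioned shift]
  fevusher (rule 2 does not apply)
  fevusher → fivushir   [vowel merger]
  giving Rituni fivushir.
Mivatu: *fevusker
  fevusker → fevusser   [palatalisation]
  fevusser (rule 2 does not apply)
  fevusser → fevosser   [vowel merger]
  fevosser (rule 4 does not apply)
  giving Mivatu fevosser.
*fevusker is the unique common source.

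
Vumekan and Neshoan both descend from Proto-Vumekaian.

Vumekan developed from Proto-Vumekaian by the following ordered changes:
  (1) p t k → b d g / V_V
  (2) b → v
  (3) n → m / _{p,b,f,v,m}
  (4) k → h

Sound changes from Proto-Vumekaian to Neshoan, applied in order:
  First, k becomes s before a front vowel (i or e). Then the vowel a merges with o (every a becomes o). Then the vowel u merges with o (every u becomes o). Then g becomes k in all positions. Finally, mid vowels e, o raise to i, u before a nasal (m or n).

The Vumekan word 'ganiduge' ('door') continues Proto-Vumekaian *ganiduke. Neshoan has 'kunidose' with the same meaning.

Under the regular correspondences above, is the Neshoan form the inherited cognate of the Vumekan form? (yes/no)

yes

Derive the expected Neshoan reflex of *ganiduke:
Neshoan: *ganiduke
  ganiduke → ganiduse   [palatalisation]
  ganiduse → goniduse   [vowel merger]
  goniduse → gonidose   [vowel merger]
  gonidose → konidose   [unconditioned shift]
  konidose → kunidose   [pre-nasal raising]
  giving Neshoan kunidose.
Neshoan 'kunidose' matches the regular reflex exactly, so the pair is cognate.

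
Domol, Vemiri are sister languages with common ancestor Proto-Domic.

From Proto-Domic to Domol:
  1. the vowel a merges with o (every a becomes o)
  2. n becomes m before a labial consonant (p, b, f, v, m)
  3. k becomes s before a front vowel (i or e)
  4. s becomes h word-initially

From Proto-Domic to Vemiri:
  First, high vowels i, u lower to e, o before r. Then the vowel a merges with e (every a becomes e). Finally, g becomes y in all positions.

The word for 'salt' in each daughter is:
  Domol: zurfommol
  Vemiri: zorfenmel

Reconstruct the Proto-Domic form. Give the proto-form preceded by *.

*zurfanmal

Position 8: Domol has o, Vemiri has e. Taking the neighbouring segments as reconstructed: Domol o could go back to *a or *o; Vemiri e could go back to *a or *e — the one source consistent with every daughter is *a.
Position 6: Domol has m, Vemiri has n. Vemiri preserves n here (none of its changes turn any other segment into n), so the proto-segment is *n.
This points to *zurfanmal. Verify forward in each daughter:
Domol: *zurfanmal > zurfonmol > zurfommol  (by vowel merger, nasal place assimilation)
Vemiri: start from *zurfanmal.
  rule 1 (pre-rhotic lowering): zurfanmal → zorfanmal
  rule 2 (vowel merger): zorfanmal → zorfenmel
  rule 3: no change — zorfenmel
  ⇒ Vemiri zorfenmel
No other proto-form is consistent with every reflex, so the reconstruction is *zurfanmal.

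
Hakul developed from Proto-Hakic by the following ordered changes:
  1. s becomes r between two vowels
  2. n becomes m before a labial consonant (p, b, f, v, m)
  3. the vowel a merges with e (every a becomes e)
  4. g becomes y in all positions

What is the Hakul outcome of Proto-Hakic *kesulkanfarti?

Hakul: *kesulkanfarti > kerulkanfarti > kerulkamfarti > kerulkemferti  (by rhotacism, nasal place assimilation, vowel merger)

kerulkemferti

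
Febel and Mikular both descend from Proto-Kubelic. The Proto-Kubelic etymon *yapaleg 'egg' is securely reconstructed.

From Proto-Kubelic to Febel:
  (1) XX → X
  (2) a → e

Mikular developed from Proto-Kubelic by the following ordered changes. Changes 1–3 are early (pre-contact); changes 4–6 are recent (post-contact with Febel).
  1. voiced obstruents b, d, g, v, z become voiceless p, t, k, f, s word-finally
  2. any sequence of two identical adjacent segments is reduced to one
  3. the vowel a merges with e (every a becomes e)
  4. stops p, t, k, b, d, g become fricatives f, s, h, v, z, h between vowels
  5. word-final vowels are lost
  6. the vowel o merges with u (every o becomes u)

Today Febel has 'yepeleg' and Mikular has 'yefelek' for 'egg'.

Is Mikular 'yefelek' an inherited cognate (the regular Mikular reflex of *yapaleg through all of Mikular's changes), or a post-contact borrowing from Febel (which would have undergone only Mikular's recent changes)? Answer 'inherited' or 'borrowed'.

If inherited, *yapaleg would pass through all of Mikular's changes:
Mikular: *yapaleg > yapalek > yepelek > yefelek  (by final devoicing, vowel merger, intervocalic lenition)
If borrowed from Febel 'yepeleg' after the early changes, it would undergo only the recent ones:
  rule 4 (intervocalic lenition): yepeleg → yefeleg
  rule 5 (apocope): no change (yefeleg)
  rule 6 (vowel merger): no change (yefeleg)
  ⇒ as a loan: yefeleg
Mikular 'yefelek' matches the inherited outcome exactly, so it is an inherited cognate, not a loan.

inherited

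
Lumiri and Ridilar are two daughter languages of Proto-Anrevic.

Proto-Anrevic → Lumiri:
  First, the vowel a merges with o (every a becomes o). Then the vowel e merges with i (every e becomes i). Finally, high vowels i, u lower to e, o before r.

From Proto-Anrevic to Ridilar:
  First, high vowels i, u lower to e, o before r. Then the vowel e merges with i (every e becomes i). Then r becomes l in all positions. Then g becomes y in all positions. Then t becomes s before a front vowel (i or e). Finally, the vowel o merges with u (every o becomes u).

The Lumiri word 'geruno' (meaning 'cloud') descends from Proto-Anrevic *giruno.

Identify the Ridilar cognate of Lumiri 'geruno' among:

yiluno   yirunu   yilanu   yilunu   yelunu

Ridilar: *giruno
  giruno → geruno   [pre-rhotic lowering]
  geruno → giruno   [vowel merger]
  giruno → giluno   [unconditioned shift]
  giluno → yiluno   [unconditioned shift]
  yiluno (rule 5 does not apply)
  yiluno → yilunu   [vowel merger]
  giving Ridilar yilunu.
The other candidates each miss or misapply at least one Ridilar change.

yilunu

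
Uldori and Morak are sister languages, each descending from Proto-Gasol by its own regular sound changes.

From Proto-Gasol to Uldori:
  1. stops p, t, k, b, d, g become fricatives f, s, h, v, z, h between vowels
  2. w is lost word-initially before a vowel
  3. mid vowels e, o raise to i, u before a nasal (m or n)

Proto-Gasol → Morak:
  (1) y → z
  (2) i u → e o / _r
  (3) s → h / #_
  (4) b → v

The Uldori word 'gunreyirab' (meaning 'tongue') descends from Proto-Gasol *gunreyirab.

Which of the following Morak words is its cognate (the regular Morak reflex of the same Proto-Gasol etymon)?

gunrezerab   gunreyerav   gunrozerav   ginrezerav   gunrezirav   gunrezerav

Morak: start from *gunreyirab.
  rule 1 (unconditioned shift): gunreyirab → gunrezirab
  rule 2 (pre-rhotic lowering): gunrezirab → gunrezerab
  rule 3: no change — gunrezerab
  rule 4 (unconditioned shift): gunrezerab → gunrezerav
  ⇒ Morak gunrezerav
The other candidates each miss or misapply at least one Morak change.

gunrezerav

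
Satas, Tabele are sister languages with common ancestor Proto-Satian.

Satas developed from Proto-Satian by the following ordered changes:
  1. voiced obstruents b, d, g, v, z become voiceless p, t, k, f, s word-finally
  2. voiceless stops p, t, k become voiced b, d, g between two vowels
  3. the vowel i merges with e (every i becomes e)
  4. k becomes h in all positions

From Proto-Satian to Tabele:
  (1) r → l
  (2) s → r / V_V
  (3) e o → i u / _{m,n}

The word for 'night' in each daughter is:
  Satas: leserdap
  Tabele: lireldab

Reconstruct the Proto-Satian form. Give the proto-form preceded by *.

*liserdab

Position 5: Satas has r, Tabele has l. Satas preserves r here (none of its changes turn any other segment into r), so the proto-segment is *r.
Position 8: Satas has p, Tabele has b. Tabele preserves b here (none of its changes turn any other segment into b), so the proto-segment is *b.
Continuing position by position gives *liserdab; check it forward:
Satas: start from *liserdab.
  rule 1 (final devoicing): liserdab → liserdap
  rule 2: no change — liserdap
  rule 3 (vowel merger): liserdap → leserdap
  rule 4: no change — leserdap
  ⇒ Satas leserdap
Tabele: *liserdab > liseldab > lireldab  (by unconditioned shift, rhotacism)
Only *liserdab yields all of Satas leserdap, Tabele lireldab.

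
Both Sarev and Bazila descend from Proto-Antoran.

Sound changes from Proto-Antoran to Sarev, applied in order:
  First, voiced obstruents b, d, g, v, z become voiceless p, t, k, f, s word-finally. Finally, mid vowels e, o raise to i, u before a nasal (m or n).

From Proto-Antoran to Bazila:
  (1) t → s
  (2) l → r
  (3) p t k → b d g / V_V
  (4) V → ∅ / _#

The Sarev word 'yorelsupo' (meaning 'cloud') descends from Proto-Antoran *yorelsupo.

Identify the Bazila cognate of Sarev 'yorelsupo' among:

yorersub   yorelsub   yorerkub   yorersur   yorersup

Bazila: *yorelsupo > yorersupo > yorersubo > yorersub  (by unconditioned shift, intervocalic voicing, apocope)
The other candidates each miss or misapply at least one Bazila change.

yorersub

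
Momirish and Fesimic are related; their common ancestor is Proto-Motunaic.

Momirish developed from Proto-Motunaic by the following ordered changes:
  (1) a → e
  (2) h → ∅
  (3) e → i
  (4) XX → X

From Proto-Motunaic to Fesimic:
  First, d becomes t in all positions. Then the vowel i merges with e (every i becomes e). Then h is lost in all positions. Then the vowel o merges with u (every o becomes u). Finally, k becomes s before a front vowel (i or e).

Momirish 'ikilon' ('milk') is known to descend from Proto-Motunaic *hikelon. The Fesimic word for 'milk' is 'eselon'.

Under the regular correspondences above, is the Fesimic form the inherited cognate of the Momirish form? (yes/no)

no

Derive the expected Fesimic reflex of *hikelon:
Fesimic: start from *hikelon.
  rule 1: no change — hikelon
  rule 2 (vowel merger): hikelon → hekelon
  rule 3 (h-loss): hekelon → ekelon
  rule 4 (vowel merger): ekelon → ekelun
  rule 5 (palatalisation): ekelun → eselun
  ⇒ Fesimic eselun
The regular Fesimic reflex would be 'eselun', but the attested form is 'eselon'. The correspondence is irregular, so they are not cognates (the Fesimic form has a different source).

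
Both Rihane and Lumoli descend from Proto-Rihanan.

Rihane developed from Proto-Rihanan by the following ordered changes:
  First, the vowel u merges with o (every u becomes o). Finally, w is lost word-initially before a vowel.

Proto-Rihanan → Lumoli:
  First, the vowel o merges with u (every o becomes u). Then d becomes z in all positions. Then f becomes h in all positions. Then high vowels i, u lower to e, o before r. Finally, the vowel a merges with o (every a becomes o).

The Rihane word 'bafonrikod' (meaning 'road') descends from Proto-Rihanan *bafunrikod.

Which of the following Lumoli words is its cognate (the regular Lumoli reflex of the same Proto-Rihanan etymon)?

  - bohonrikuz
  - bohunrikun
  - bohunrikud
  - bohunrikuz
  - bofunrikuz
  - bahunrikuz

Lumoli: *bafunrikod
  bafunrikod → bafunrikud   [vowel merger]
  bafunrikud → bafunrikuz   [unconditioned shift]
  bafunrikuz → bahunrikuz   [unconditioned shift]
  bahunrikuz (rule 4 does not apply)
  bahunrikuz → bohunrikuz   [vowel merger]
  giving Lumoli bohunrikuz.
Only 'bohunrikuz' matches the regular Lumoli development of *bafunrikod.

bohunrikuz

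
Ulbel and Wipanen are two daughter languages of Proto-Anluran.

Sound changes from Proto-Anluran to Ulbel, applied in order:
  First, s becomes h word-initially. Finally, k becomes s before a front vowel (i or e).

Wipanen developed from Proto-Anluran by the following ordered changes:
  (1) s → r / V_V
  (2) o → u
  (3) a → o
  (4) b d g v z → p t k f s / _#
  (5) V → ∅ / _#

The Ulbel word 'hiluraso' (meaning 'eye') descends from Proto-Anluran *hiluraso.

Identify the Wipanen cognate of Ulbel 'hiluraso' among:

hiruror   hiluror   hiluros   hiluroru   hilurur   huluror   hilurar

hiluror

Wipanen: *hiluraso > hiluraro > hiluraru > hiluroru > hiluror  (by rhotacism, vowel merger, vowel merger, apocope)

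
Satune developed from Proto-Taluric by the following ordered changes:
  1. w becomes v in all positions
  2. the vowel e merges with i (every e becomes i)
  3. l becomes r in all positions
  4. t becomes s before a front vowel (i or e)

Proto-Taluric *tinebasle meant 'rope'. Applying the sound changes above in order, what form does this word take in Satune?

sinibasri

Satune: start from *tinebasle.
  rule 1: no change — tinebasle
  rule 2 (vowel merger): tinebasle → tinibasli
  rule 3 (unconditioned shift): tinibasli → tinibasri
  rule 4 (palatalisation): tinibasri → sinibasri
  ⇒ Satune sinibasri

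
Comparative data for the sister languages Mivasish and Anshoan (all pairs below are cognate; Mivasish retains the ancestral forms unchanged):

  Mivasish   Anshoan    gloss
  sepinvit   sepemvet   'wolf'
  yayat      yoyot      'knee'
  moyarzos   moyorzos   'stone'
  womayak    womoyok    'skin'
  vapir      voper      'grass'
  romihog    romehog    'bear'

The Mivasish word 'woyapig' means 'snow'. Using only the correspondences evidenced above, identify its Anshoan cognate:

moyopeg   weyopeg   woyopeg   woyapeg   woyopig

woyopeg

vapir ~ voper — Mivasish a corresponds to Anshoan o after a consonant, before a labial obstruent.
sepinvit ~ sepemvet, romihog ~ romehog — Mivasish i corresponds to Anshoan e after a consonant, before a consonant other than r, m, n, p, b, f, v.
Applying these to Mivasish 'woyapig':
  woyapig → woyopig   (a→o after a consonant, before a labial obstruent)
  woyopig → woyopeg   (i→e after a consonant, before a consonant other than r, m, n, p, b, f, v)
So the Anshoan cognate is 'woyopeg'.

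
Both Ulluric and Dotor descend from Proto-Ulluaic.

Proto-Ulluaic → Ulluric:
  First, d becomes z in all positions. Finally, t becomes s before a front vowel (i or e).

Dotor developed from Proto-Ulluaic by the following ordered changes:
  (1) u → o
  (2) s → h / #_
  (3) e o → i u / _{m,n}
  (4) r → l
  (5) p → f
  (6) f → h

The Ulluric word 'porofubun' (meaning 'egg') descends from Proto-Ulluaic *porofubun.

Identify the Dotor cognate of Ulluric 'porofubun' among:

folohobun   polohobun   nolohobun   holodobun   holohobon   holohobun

Dotor: start from *porofubun.
  rule 1 (vowel merger): porofubun → porofobon
  rule 2: no change — porofobon
  rule 3 (pre-nasal raising): porofobon → porofobun
  rule 4 (unconditioned shift): porofobun → polofobun
  rule 5 (unconditioned shift): polofobun → folofobun
  rule 6 (unconditioned shift): folofobun → holohobun
  ⇒ Dotor holohobun
The other candidates each miss or misapply at least one Dotor change.

holohobun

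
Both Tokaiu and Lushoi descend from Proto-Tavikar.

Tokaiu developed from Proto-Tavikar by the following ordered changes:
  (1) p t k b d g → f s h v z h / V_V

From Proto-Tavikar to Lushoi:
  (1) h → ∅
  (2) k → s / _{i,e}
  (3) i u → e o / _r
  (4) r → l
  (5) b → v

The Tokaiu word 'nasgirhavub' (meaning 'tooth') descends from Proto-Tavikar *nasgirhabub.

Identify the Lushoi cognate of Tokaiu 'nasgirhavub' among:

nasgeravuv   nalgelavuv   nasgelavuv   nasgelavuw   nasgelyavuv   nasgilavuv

Lushoi: *nasgirhabub
  nasgirhabub → nasgirabub   [h-loss]
  nasgirabub (rule 2 does not apply)
  nasgirabub → nasgerabub   [pre-rhotic lowering]
  nasgerabub → nasgelabub   [unconditioned shift]
  nasgelabub → nasgelavuv   [unconditioned shift]
  giving Lushoi nasgelavuv.

nasgelavuv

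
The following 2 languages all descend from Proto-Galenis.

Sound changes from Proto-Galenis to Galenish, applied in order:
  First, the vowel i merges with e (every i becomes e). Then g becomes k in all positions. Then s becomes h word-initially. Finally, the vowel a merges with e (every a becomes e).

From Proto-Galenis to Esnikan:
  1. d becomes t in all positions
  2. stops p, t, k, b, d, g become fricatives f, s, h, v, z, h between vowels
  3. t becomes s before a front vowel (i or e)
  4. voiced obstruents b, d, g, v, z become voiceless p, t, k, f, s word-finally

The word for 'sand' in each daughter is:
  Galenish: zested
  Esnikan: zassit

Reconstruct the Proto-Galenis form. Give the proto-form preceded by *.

Position 6: Galenish has d, Esnikan has t. Galenish preserves d here (none of its changes turn any other segment into d), so the proto-segment is *d.
Position 4: Galenish has t, Esnikan has s. Galenish preserves t here (none of its changes turn any other segment into t), so the proto-segment is *t.
Verify the candidate proto-form against each daughter:
Galenish: start from *zastid.
  rule 1 (vowel merger): zastid → zasted
  rule 2: no change — zasted
  rule 3: no change — zasted
  rule 4 (vowel merger): zasted → zested
  ⇒ Galenish zested
Esnikan: *zastid > zastit > zassit  (by unconditioned shift, palatalisation)
No other proto-form is consistent with every reflex, so the reconstruction is *zastid.

*zastid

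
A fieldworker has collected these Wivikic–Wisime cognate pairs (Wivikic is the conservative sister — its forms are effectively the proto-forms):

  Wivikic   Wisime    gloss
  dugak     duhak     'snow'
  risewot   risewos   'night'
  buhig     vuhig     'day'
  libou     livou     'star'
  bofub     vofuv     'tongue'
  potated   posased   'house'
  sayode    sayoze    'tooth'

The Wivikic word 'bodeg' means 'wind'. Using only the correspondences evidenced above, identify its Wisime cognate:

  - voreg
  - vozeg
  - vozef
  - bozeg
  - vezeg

vozeg

bofub ~ vofuv — Wivikic b corresponds to Wisime v word-initially before a back vowel.
sayode ~ sayoze — Wivikic d corresponds to Wisime z between vowels (before a front vowel).
Applying these to Wivikic 'bodeg':
  bodeg → vodeg   (b→v word-initially before a back vowel)
  vodeg → vozeg   (d→z between vowels (before a front vowel))
So the Wisime cognate is 'vozeg'.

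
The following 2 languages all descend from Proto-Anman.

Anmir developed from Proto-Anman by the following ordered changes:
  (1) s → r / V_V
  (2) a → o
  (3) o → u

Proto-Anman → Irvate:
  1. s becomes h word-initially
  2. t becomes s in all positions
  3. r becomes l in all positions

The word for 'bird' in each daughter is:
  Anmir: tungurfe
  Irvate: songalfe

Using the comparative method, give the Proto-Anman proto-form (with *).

Position 1: Anmir has t, Irvate has s. Anmir preserves t here (none of its changes turn any other segment into t), so the proto-segment is *t.
Position 2: Anmir has u, Irvate has o. Irvate preserves o here (none of its changes turn any other segment into o), so the proto-segment is *o.
This points to *tongarfe. Verify forward in each daughter:
Anmir: *tongarfe
  tongarfe (rule 1 does not apply)
  tongarfe → tongorfe   [vowel merger]
  tongorfe → tungurfe   [vowel merger]
  giving Anmir tungurfe.
Irvate: start from *tongarfe.
  rule 1: no change — tongarfe
  rule 2 (unconditioned shift): tongarfe → songarfe
  rule 3 (unconditioned shift): songarfe → songalfe
  ⇒ Irvate songalfe
*tongarfe is the unique common source.

*tongarfe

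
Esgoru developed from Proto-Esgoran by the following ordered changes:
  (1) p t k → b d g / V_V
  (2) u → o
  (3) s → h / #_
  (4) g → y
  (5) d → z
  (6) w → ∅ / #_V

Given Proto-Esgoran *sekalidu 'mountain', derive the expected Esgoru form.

Esgoru: start from *sekalidu.
  rule 1 (intervocalic voicing): sekalidu → segalidu
  rule 2 (vowel merger): segalidu → segalido
  rule 3 (debuccalisation): segalido → hegalido
  rule 4 (unconditioned shift): hegalido → heyalido
  rule 5 (unconditioned shift): heyalido → heyalizo
  rule 6: no change — heyalizo
  ⇒ Esgoru heyalizo

heyalizo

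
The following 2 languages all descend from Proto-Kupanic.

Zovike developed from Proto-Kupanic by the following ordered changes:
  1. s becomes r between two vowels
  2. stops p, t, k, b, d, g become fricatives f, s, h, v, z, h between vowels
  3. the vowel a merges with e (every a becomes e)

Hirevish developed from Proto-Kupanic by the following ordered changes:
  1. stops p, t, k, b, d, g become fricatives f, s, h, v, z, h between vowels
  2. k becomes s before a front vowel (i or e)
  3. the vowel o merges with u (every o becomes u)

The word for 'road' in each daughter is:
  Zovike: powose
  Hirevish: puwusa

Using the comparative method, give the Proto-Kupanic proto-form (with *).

Position 5: Zovike has s, Hirevish has s. Taking the neighbouring segments as reconstructed: Zovike s can only go back to *t; Hirevish s could go back to *t or *s — the one source consistent with every daughter is *t.
Position 6: Zovike has e, Hirevish has a. Hirevish preserves a here (none of its changes turn any other segment into a), so the proto-segment is *a.
Position 4: Zovike has o, Hirevish has u. Zovike preserves o here (none of its changes turn any other segment into o), so the proto-segment is *o.
Verify the candidate proto-form against each daughter:
Zovike: *powota
  powota (rule 1 does not apply)
  powota → powosa   [intervocalic lenition]
  powosa → powose   [vowel merger]
  giving Zovike powose.
Hirevish: *powota
  powota → powosa   [intervocalic lenition]
  powosa (rule 2 does not apply)
  powosa → puwusa   [vowel merger]
  giving Hirevish puwusa.
Only *powota yields all of Zovike powose, Hirevish puwusa.

*powota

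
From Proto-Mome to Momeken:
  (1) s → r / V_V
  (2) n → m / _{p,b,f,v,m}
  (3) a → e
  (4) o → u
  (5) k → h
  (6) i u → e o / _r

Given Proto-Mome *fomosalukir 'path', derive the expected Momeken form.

fumoreluher

Momeken: *fomosalukir
  fomosalukir → fomoralukir   [rhotacism]
  fomoralukir (rule 2 does not apply)
  fomoralukir → fomorelukir   [vowel merger]
  fomorelukir → fumurelukir   [vowel merger]
  fumurelukir → fumureluhir   [unconditioned shift]
  fumureluhir → fumoreluher   [pre-rhotic lowering]
  giving Momeken fumoreluher.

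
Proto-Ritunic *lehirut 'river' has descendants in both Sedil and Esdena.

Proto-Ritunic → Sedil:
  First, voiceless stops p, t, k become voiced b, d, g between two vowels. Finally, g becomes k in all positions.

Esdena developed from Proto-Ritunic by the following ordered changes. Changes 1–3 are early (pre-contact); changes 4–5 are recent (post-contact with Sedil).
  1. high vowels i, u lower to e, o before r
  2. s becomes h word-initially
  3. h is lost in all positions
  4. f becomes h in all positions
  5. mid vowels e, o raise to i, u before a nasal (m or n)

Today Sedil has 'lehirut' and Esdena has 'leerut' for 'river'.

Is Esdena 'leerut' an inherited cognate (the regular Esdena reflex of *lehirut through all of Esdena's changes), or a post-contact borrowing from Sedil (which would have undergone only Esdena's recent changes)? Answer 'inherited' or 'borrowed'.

If inherited, *lehirut would pass through all of Esdena's changes:
Esdena: *lehirut > leherut > leerut  (by pre-rhotic lowering, h-loss)
If borrowed from Sedil 'lehirut' after the early changes, it would undergo only the recent ones:
  rule 4 (unconditioned shift): no change (lehirut)
  rule 5 (pre-nasal raising): no change (lehirut)
  ⇒ as a loan: lehirut
Esdena 'leerut' matches the inherited outcome exactly, so it is an inherited cognate, not a loan.

inherited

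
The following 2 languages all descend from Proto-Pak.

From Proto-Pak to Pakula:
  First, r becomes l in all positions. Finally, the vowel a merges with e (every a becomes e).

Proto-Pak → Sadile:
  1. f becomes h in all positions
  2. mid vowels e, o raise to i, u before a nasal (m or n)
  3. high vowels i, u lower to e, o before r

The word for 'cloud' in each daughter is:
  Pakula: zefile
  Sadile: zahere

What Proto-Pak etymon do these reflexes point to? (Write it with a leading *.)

*zafire

Position 2: Pakula has e, Sadile has a. Sadile preserves a here (none of its changes turn any other segment into a), so the proto-segment is *a.
Position 3: Pakula has f, Sadile has h. Pakula preserves f here (none of its changes turn any other segment into f), so the proto-segment is *f.
Continuing position by position gives *zafire; check it forward:
Pakula: *zafire
  zafire → zafile   [unconditioned shift]
  zafile → zefile   [vowel merger]
  giving Pakula zefile.
Sadile: *zafire > zahire > zahere  (by unconditioned shift, pre-rhotic lowering)
Only *zafire yields all of Pakula zefile, Sadile zahere.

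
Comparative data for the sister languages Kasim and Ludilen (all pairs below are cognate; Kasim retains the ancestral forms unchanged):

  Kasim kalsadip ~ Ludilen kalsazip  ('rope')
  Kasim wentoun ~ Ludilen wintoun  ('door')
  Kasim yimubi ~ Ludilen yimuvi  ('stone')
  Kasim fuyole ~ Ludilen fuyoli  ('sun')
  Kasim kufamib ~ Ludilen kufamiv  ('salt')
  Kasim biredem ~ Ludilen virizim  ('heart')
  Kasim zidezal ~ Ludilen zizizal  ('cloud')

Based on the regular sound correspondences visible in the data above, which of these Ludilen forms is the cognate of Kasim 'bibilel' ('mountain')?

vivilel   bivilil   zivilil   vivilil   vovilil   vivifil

vivilil

biredem ~ virizim — Kasim b corresponds to Ludilen v word-initially before a front vowel.
yimubi ~ yimuvi — Kasim b corresponds to Ludilen v between vowels (before a front vowel).
biredem ~ virizim, zidezal ~ zizizal — Kasim e corresponds to Ludilen i after a consonant, before a consonant other than r, m, n, p, b, f, v.
Applying these to Kasim 'bibilel':
  bibilel → vibilel   (b→v word-initially before a front vowel)
  vibilel → vivilel   (b→v between vowels (before a front vowel))
  vivilel → vivilil   (e→i after a consonant, before a consonant other than r, m, n, p, b, f, v)
So the Ludilen cognate is 'vivilil'.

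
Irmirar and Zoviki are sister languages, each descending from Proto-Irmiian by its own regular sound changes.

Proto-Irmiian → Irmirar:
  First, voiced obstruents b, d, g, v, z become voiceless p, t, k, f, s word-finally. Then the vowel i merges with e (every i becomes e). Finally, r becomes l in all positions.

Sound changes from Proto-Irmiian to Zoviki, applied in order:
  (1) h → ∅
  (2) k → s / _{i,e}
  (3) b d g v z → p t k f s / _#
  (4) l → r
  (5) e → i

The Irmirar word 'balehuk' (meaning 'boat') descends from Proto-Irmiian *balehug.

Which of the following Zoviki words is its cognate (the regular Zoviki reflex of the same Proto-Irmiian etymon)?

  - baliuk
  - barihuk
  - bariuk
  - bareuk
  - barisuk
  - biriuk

bariuk

Zoviki: start from *balehug.
  rule 1 (h-loss): balehug → baleug
  rule 2: no change — baleug
  rule 3 (final devoicing): baleug → baleuk
  rule 4 (unconditioned shift): baleuk → bareuk
  rule 5 (vowel merger): bareuk → bariuk
  ⇒ Zoviki bariuk
Among the options, 'bariuk' alone shows every Zoviki change applied in order.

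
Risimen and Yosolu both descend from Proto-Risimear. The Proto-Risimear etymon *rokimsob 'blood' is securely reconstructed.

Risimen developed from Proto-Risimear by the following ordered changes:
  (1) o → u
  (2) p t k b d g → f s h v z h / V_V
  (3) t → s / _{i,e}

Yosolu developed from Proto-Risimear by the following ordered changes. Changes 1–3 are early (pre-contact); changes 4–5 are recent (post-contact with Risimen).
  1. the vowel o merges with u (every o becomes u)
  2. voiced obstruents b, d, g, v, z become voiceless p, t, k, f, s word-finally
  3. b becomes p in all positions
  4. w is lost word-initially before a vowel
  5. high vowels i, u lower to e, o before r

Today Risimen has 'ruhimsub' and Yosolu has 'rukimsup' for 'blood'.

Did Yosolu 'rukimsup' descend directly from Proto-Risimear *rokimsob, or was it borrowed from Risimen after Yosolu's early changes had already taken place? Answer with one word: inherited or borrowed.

inherited

If inherited, *rokimsob would pass through all of Yosolu's changes:
Yosolu: *rokimsob
  rokimsob → rukimsub   [vowel merger]
  rukimsub → rukimsup   [final devoicing]
  rukimsup (rule 3 does not apply)
  rukimsup (rule 4 does not apply)
  rukimsup (rule 5 does not apply)
  giving Yosolu rukimsup.
If borrowed from Risimen 'ruhimsub' after the early changes, it would undergo only the recent ones:
  rule 4 (glide loss): no change (ruhimsub)
  rule 5 (pre-rhotic lowering): no change (ruhimsub)
  ⇒ as a loan: ruhimsub
Yosolu 'rukimsup' matches the inherited outcome exactly, so it is an inherited cognate, not a loan.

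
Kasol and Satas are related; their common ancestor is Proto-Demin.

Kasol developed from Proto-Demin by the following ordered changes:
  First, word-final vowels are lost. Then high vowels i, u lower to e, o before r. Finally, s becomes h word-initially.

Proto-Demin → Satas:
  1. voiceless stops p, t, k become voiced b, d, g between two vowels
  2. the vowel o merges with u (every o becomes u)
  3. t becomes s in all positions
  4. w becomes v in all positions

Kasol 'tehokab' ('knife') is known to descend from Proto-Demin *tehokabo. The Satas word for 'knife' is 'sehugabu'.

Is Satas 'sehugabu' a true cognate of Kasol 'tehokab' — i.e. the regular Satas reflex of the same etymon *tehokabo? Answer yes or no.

yes

Derive the expected Satas reflex of *tehokabo:
Satas: *tehokabo > tehogabo > tehugabu > sehugabu  (by intervocalic voicing, vowel merger, unconditioned shift)
Satas 'sehugabu' matches the regular reflex exactly, so the pair is cognate.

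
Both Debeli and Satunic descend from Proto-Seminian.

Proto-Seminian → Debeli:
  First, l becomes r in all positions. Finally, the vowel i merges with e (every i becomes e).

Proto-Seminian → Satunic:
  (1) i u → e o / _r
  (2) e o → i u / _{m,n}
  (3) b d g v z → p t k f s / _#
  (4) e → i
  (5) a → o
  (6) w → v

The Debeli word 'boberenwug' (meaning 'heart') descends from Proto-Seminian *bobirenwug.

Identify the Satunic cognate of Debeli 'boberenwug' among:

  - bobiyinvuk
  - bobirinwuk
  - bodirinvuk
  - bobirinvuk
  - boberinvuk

Satunic: *bobirenwug
  bobirenwug → boberenwug   [pre-rhotic lowering]
  boberenwug → boberinwug   [pre-nasal raising]
  boberinwug → boberinwuk   [final devoicing]
  boberinwuk → bobirinwuk   [vowel merger]
  bobirinwuk (rule 5 does not apply)
  bobirinwuk → bobirinvuk   [unconditioned shift]
  giving Satunic bobirinvuk.
Among the options, 'bobirinvuk' alone shows every Satunic change applied in order.

bobirinvuk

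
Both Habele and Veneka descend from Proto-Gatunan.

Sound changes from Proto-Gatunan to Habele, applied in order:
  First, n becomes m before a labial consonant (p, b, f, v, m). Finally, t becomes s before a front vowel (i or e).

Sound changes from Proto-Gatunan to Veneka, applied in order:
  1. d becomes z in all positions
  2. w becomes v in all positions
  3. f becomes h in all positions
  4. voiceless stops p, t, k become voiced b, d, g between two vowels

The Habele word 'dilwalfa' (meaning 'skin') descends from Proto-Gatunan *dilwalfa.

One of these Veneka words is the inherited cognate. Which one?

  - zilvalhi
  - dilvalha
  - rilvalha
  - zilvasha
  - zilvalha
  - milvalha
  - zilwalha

Veneka: *dilwalfa > zilwalfa > zilvalfa > zilvalha  (by unconditioned shift, unconditioned shift, unconditioned shift)

zilvalha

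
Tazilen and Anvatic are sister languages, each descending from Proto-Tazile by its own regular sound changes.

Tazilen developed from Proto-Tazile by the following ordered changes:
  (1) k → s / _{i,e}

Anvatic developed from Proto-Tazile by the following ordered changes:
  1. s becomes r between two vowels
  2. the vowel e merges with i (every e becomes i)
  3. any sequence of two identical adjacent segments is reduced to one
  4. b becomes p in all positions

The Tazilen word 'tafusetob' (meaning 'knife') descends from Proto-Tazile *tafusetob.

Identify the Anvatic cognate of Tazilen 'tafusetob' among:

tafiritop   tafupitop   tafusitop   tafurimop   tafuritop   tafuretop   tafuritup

Anvatic: start from *tafusetob.
  rule 1 (rhotacism): tafusetob → tafuretob
  rule 2 (vowel merger): tafuretob → tafuritob
  rule 3: no change — tafuritob
  rule 4 (unconditioned shift): tafuritob → tafuritop
  ⇒ Anvatic tafuritop

tafuritop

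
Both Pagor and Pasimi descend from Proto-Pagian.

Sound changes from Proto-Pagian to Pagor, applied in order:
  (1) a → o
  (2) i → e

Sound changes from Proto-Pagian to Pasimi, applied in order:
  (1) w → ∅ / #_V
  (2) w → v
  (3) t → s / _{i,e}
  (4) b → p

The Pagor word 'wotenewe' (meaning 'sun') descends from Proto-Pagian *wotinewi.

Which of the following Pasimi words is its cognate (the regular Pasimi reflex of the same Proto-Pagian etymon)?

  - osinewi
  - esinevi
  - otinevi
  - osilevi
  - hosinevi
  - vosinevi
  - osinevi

osinevi

Pasimi: *wotinewi
  wotinewi → otinewi   [glide loss]
  otinewi → otinevi   [unconditioned shift]
  otinevi → osinevi   [palatalisation]
  osinevi (rule 4 does not apply)
  giving Pasimi osinevi.
Only 'osinevi' matches the regular Pasimi development of *wotinewi.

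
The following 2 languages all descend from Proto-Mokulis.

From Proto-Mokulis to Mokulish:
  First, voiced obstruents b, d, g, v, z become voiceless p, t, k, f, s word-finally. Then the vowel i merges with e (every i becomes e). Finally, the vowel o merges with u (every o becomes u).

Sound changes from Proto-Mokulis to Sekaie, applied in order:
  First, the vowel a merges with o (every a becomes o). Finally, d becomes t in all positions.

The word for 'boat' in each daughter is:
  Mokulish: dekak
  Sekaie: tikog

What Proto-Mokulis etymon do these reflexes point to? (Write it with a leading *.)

Position 2: Mokulish has e, Sekaie has i. Sekaie preserves i here (none of its changes turn any other segment into i), so the proto-segment is *i.
Position 1: Mokulish has d, Sekaie has t. Mokulish preserves d here (none of its changes turn any other segment into d), so the proto-segment is *d.
Position 5: Mokulish has k, Sekaie has g. Sekaie preserves g here (none of its changes turn any other segment into g), so the proto-segment is *g.
Continuing position by position gives *dikag; check it forward:
Mokulish: *dikag > dikak > dekak  (by final devoicing, vowel merger)
Sekaie: start from *dikag.
  rule 1 (vowel merger): dikag → dikog
  rule 2 (unconditioned shift): dikog → tikog
  ⇒ Sekaie tikog
Only *dikag yields all of Mokulish dekak, Sekaie tikog.

*dikag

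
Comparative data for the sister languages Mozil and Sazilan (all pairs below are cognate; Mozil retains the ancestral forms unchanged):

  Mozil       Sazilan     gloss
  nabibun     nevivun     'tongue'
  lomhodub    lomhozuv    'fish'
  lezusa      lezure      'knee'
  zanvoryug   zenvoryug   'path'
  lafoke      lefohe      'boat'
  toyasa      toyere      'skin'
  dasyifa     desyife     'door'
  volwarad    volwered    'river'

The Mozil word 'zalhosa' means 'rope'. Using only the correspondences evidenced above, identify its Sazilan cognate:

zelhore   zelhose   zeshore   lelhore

toyasa ~ toyere, dasyifa ~ desyife — Mozil a corresponds to Sazilan e after a consonant, before a consonant other than r, m, n, p, b, f, v.
lezusa ~ lezure, toyasa ~ toyere — Mozil s corresponds to Sazilan r between vowels (before a back vowel).
lezusa ~ lezure, toyasa ~ toyere — Mozil a corresponds to Sazilan e word-finally.
Applying these to Mozil 'zalhosa':
  zalhosa → zelhosa   (a→e after a consonant, before a consonant other than r, m, n, p, b, f, v)
  zelhosa → zelhora   (s→r between vowels (before a back vowel))
  zelhora → zelhore   (a→e word-finally)
So the Sazilan cognate is 'zelhore'.

zelhore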